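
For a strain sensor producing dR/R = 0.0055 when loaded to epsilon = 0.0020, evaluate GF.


GF = (dR/R) / epsilon
= 0.0055 / 0.0020
= 2.7500

2.7500


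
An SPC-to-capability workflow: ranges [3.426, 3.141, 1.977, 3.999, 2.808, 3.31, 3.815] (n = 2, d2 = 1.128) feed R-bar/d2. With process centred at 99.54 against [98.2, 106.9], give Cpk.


R_bar = (3.426 + 3.141 + 1.977 + 3.999 + 2.808 + 3.31 + 3.815) / 7 = 3.2108571
sigma = R_bar / d2 = 3.2108571 / 1.128 = 2.8465045
Cp = (USL - LSL)/(6*sigma) = (106.9 - 98.2)/(6*2.8465045) = 0.5094
Cpu = (106.9 - 99.54)/(3*2.8465045) = 0.8619
Cpl = (99.54 - 98.2)/(3*2.8465045) = 0.1569
Cpk = min(Cpu, Cpl) = 0.1569

0.1569


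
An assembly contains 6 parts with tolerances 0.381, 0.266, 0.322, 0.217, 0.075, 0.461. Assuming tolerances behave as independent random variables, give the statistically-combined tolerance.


RSS = sqrt(0.381^2 + 0.266^2 + 0.322^2 + 0.217^2 + 0.075^2 + 0.461^2)
= sqrt(0.584836)
= 0.7647

0.7647


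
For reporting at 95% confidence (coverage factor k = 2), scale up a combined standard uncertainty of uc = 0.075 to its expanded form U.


U = k * uc
U = 2 * 0.075
U = 0.1500

0.1500


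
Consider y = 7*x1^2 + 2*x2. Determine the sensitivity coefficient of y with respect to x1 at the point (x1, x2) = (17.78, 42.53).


y = 7*x1^2 + 2*x2
dy/dx1 = 2*7*x1
Evaluate at x1 = 17.78: c1 = 14 * 17.78
c1 = 248.9200

248.9200


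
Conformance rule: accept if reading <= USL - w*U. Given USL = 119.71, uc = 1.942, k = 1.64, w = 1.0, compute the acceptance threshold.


U = k * uc = 1.64 * 1.942 = 3.18488
guard band g = w * U = 1.0 * 3.18488 = 3.18488
AL = USL - g = 119.71 - 3.18488
AL = 116.5251

116.5251


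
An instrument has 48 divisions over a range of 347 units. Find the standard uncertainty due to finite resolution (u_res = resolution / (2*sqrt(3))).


resolution = range / divisions
resolution = 347 / 48 = 7.2291667
u_res = resolution / (2*sqrt(3))
u_res = 7.2291667 / 3.4641016
u_res = 2.0869

2.0869


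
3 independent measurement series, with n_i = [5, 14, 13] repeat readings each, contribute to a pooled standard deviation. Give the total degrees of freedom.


nu = sum_i (n_i - 1)
nu = ((5 - 1) + (14 - 1) + (13 - 1))
nu = 4 + 13 + 12
nu = 29

29


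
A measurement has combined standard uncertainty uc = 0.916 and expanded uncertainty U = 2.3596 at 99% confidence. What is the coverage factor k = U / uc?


k = U / uc
k = 2.3596 / 0.916
k = 2.576

2.576


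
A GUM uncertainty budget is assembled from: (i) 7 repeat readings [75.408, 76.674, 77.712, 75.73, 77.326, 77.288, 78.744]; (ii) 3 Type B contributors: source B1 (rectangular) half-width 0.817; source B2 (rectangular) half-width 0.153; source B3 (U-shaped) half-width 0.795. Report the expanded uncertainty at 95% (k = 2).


mean = (75.408 + 76.674 + 77.712 + 75.73 + 77.326 + 77.288 + 78.744) / 7 = 76.98314286
s = sqrt(sum((x - mean)^2)/(n-1)) = 1.1539317
u_A = s / sqrt(n) = 1.1539317 / sqrt(7) = 0.43614519
u_B1 = 0.817 / sqrt(3) = 0.47169517
u_B2 = 0.153 / sqrt(3) = 0.088334591
u_B3 = 0.795 / sqrt(2) = 0.56214989
uc = sqrt(0.43614519^2 + 0.47169517^2 + 0.088334591^2 + 0.56214989^2) = 0.85821586
U = k * uc = 2 * 0.85821586
U = 1.7164

1.7164


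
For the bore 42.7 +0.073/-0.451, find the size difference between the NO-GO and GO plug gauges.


GO = nominal - lower_tol (smallest hole = maximum material condition)
GO = 42.7 - 0.451 = 42.249
NO-GO = nominal + upper_tol (largest hole = least material condition)
NO-GO = 42.7 + 0.073 = 42.773
spread = NO-GO - GO = 42.773 - 42.249 = 0.5240

0.5240


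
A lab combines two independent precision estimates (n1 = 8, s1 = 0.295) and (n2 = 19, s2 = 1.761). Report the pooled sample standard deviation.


s_p = sqrt(((n1-1)*s1^2 + (n2-1)*s2^2) / (n1+n2-2))
numerator = (8-1)*0.295^2 + (19-1)*1.761^2 = 0.609175 + 55.820178 = 56.429353
denominator = 8 + 19 - 2 = 25
s_p^2 = 56.429353 / 25 = 2.2571741
s_p = sqrt(2.2571741) = 1.5024

1.5024


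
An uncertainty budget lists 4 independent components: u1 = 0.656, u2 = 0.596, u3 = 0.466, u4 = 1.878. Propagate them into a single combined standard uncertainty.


uc = sqrt(0.656^2 + 0.596^2 + 0.466^2 + 1.878^2)
uc = sqrt(4.529592)
uc = 2.1283

2.1283


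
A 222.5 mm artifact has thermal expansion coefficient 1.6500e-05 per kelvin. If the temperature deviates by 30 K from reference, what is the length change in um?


dL = L * alpha * dT
= 222.5 * 1.6500e-05 * 30
= 0.1101375 mm
dL_um = 0.1101375 * 1000 = 110.1375 um

110.1375


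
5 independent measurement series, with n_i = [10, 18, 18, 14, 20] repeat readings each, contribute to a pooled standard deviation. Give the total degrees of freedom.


nu = sum_i (n_i - 1)
nu = ((10 - 1) + (18 - 1) + (18 - 1) + (14 - 1) + (20 - 1))
nu = 9 + 17 + 17 + 13 + 19
nu = 75

75


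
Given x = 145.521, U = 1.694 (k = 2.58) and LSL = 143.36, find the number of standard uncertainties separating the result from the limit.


u = U / k = 1.694 / 2.58 = 0.65658915
margin = |LSL - x| = |143.36 - 145.521| = 2.161
z = margin / u = 2.161 / 0.65658915
z = 3.2913

3.2913


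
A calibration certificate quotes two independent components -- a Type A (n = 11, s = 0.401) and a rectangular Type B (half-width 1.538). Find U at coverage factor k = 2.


u_A = s / sqrt(n) = 0.401 / sqrt(11) = 0.12090605
u_B = half_width / sqrt(3) = 1.538 / sqrt(3) = 0.88796471
uc = sqrt(u_A^2 + u_B^2) = sqrt(0.12090605^2 + 0.88796471^2) = 0.89615824
U = k * uc = 2 * 0.89615824
U = 1.7923

1.7923


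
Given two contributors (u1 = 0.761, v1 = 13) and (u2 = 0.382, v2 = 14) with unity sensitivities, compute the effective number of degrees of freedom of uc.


uc = sqrt(u1^2 + u2^2) = sqrt(0.761^2 + 0.382^2) = 0.85149574
v_eff = uc^4 / (u1^4/v1 + u2^4/v2)
= 0.85149574^4 / (0.761^4/13 + 0.382^4/14)
= 0.52569025 / 0.027319535
v_eff = 19.2423

19.2423


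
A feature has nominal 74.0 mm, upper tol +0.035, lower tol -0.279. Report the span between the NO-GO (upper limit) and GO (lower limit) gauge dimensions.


GO = nominal - lower_tol (smallest hole = maximum material condition)
GO = 74.0 - 0.279 = 73.721
NO-GO = nominal + upper_tol (largest hole = least material condition)
NO-GO = 74.0 + 0.035 = 74.035
spread = NO-GO - GO = 74.035 - 73.721 = 0.3140

0.3140


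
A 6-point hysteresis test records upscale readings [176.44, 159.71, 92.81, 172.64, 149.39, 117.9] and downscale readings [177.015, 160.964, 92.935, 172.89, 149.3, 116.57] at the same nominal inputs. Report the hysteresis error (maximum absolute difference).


|176.44 - 177.015| = 0.5750
|159.71 - 160.964| = 1.2540
|92.81 - 92.935| = 0.1250
|172.64 - 172.89| = 0.2500
|149.39 - 149.3| = 0.0900
|117.9 - 116.57| = 1.3300
hysteresis = max(diffs) = 1.3300

1.3300


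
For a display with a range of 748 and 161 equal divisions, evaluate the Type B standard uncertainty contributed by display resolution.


resolution = range / divisions
resolution = 748 / 161 = 4.6459627
u_res = resolution / (2*sqrt(3))
u_res = 4.6459627 / 3.4641016
u_res = 1.3412

1.3412


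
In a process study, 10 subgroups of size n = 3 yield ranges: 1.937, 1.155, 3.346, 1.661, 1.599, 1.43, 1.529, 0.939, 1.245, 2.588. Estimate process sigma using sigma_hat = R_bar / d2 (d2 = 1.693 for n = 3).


R_bar = (1.937 + 1.155 + 3.346 + 1.661 + 1.599 + 1.43 + 1.529 + 0.939 + 1.245 + 2.588) / 10
R_bar = 17.429 / 10 = 1.7429
sigma_hat = R_bar / d2 = 1.7429 / 1.693 = 1.0295

1.0295


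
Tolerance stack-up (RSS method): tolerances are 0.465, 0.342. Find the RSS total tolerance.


RSS = sqrt(0.465^2 + 0.342^2)
= sqrt(0.333189)
= 0.5772

0.5772


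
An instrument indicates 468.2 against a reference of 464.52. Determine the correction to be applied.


Correction = standard - reading
= 464.52 - 468.2
= -3.6800

-3.6800


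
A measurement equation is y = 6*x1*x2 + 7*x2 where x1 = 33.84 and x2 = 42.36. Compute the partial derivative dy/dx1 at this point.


y = 6*x1*x2 + 7*x2
dy/dx1 = 6*x2
Evaluate at x2 = 42.36: c1 = 6 * 42.36
c1 = 254.1600

254.1600


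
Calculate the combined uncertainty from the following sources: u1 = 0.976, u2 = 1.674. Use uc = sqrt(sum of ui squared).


uc = sqrt(0.976^2 + 1.674^2)
uc = sqrt(3.754852)
uc = 1.9377

1.9377


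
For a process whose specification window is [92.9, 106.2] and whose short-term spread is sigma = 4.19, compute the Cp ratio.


Cp = (USL - LSL) / (6 * sigma)
= (106.2 - 92.9) / (6 * 4.19)
= 13.3000 / 25.1400
= 0.5290

0.5290


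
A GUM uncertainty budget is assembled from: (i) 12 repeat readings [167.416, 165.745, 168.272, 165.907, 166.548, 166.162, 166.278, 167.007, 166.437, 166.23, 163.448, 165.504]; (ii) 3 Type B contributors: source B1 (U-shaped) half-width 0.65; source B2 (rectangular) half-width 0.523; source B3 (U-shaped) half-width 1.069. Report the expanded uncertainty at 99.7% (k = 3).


mean = (167.416 + 165.745 + 168.272 + 165.907 + 166.548 + 166.162 + 166.278 + 167.007 + 166.437 + 166.23 + 163.448 + 165.504) / 12 = 166.2461667
s = sqrt(sum((x - mean)^2)/(n-1)) = 1.1651768
u_A = s / sqrt(n) = 1.1651768 / sqrt(12) = 0.33635757
u_B1 = 0.65 / sqrt(2) = 0.45961941
u_B2 = 0.523 / sqrt(3) = 0.30195419
u_B3 = 1.069 / sqrt(2) = 0.75589715
uc = sqrt(0.33635757^2 + 0.45961941^2 + 0.30195419^2 + 0.75589715^2) = 0.99345018
U = k * uc = 3 * 0.99345018
U = 2.9804

2.9804


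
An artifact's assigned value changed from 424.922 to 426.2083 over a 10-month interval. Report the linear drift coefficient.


rate = (v2 - v1) / months
= (426.2083 - 424.922) / 10
= 1.2863 / 10
= 0.1286

0.1286


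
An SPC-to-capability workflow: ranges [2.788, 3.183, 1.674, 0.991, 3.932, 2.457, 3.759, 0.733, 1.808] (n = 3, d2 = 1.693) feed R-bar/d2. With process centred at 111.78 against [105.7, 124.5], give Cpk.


R_bar = (2.788 + 3.183 + 1.674 + 0.991 + 3.932 + 2.457 + 3.759 + 0.733 + 1.808) / 9 = 2.3694444
sigma = R_bar / d2 = 2.3694444 / 1.693 = 1.3995537
Cp = (USL - LSL)/(6*sigma) = (124.5 - 105.7)/(6*1.3995537) = 2.2388
Cpu = (124.5 - 111.78)/(3*1.3995537) = 3.0295
Cpl = (111.78 - 105.7)/(3*1.3995537) = 1.4481
Cpk = min(Cpu, Cpl) = 1.4481

1.4481


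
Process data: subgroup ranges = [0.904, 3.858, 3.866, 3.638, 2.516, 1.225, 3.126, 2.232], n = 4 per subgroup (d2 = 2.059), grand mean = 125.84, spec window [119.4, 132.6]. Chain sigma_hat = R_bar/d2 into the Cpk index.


R_bar = (0.904 + 3.858 + 3.866 + 3.638 + 2.516 + 1.225 + 3.126 + 2.232) / 8 = 2.670625
sigma = R_bar / d2 = 2.670625 / 2.059 = 1.2970495
Cp = (USL - LSL)/(6*sigma) = (132.6 - 119.4)/(6*1.2970495) = 1.6962
Cpu = (132.6 - 125.84)/(3*1.2970495) = 1.7373
Cpl = (125.84 - 119.4)/(3*1.2970495) = 1.6550
Cpk = min(Cpu, Cpl) = 1.6550

1.6550


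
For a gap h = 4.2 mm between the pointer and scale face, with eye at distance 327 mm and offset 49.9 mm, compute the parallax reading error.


error = h * offset / d
= 4.2 * 49.9 / 327
= 0.6409

0.6409


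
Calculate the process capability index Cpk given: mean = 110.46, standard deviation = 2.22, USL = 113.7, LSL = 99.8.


Cpu = (USL - mean) / (3*sigma) = (113.7 - 110.46) / (3*2.22) = 0.4865
Cpl = (mean - LSL) / (3*sigma) = (110.46 - 99.8) / (3*2.22) = 1.6006
Cpk = min(Cpu, Cpl) = 0.4865

0.4865


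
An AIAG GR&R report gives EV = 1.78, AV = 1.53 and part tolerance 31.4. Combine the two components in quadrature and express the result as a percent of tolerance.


GRR = sqrt(EV^2 + AV^2) = sqrt(1.78^2 + 1.53^2) = 2.3471898
%GRR = GRR / tol * 100 = 2.3471898 / 31.4 * 100
%GRR = 7.4751

7.4751


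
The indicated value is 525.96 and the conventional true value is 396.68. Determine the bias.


Systematic error = measured - true
= 525.96 - 396.68
= 129.2800

129.2800


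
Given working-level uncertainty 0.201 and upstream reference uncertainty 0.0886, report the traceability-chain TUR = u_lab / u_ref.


TUR = u_lab / u_ref
= 0.201 / 0.0886
= 2.2686

2.2686


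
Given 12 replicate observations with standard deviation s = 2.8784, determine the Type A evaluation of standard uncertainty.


u_A = s / sqrt(n)
u_A = 2.8784 / sqrt(12)
u_A = 2.8784 / 3.4641016
u_A = 0.8309

0.8309


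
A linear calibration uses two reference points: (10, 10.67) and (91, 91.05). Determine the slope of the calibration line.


slope = (y2 - y1) / (x2 - x1)
= (91.05 - 10.67) / (91 - 10)
= 80.3800 / 81
= 0.9923

0.9923


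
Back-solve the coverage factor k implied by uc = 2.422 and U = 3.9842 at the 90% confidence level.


k = U / uc
k = 3.9842 / 2.422
k = 1.645

1.645


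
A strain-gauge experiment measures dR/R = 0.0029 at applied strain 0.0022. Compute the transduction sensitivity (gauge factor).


GF = (dR/R) / epsilon
= 0.0029 / 0.0022
= 1.3182

1.3182


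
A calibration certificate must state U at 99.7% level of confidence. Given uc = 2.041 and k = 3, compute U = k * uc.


U = k * uc
U = 3 * 2.041
U = 6.1230

6.1230


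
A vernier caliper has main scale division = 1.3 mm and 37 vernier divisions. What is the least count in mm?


LC = MSD / n_div
= 1.3 / 37
= 0.0351

0.0351


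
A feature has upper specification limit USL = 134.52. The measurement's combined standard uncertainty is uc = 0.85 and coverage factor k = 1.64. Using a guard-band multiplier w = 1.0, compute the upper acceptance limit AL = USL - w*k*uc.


U = k * uc = 1.64 * 0.85 = 1.394
guard band g = w * U = 1.0 * 1.394 = 1.394
AL = USL - g = 134.52 - 1.394
AL = 133.1260

133.1260


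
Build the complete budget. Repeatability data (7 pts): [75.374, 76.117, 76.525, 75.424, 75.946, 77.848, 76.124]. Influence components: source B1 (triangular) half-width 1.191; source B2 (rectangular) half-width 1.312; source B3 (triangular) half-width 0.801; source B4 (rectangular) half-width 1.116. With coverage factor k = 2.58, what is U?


mean = (75.374 + 76.117 + 76.525 + 75.424 + 75.946 + 77.848 + 76.124) / 7 = 76.194
s = sqrt(sum((x - mean)^2)/(n-1)) = 0.83495609
u_A = s / sqrt(n) = 0.83495609 / sqrt(7) = 0.31558374
u_B1 = 1.191 / sqrt(6) = 0.48622371
u_B2 = 1.312 / sqrt(3) = 0.75748355
u_B3 = 0.801 / sqrt(6) = 0.32700688
u_B4 = 1.116 / sqrt(3) = 0.6443229
uc = sqrt(0.31558374^2 + 0.48622371^2 + 0.75748355^2 + 0.32700688^2 + 0.6443229^2) = 1.1966091
U = k * uc = 2.58 * 1.1966091
U = 3.0873

3.0873


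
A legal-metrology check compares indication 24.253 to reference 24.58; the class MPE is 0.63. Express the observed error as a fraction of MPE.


e = indication - reference = 24.253 - 24.58 = -0.3270
|e| = 0.3270
ratio = |e| / MPE = 0.3270 / 0.63
ratio = 0.5190

0.5190


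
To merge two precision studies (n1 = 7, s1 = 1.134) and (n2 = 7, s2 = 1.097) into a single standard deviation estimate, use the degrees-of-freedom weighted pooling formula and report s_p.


s_p = sqrt(((n1-1)*s1^2 + (n2-1)*s2^2) / (n1+n2-2))
numerator = (7-1)*1.134^2 + (7-1)*1.097^2 = 7.715736 + 7.220454 = 14.93619
denominator = 7 + 7 - 2 = 12
s_p^2 = 14.93619 / 12 = 1.2446825
s_p = sqrt(1.2446825) = 1.1157

1.1157


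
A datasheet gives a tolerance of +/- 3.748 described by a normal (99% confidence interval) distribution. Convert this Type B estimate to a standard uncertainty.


u_B = half_width / 2.576
u_B = 3.748 / 2.576
u_B = 1.4550

1.4550


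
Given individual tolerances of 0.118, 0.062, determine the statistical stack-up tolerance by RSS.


RSS = sqrt(0.118^2 + 0.062^2)
= sqrt(0.017768)
= 0.1333

0.1333


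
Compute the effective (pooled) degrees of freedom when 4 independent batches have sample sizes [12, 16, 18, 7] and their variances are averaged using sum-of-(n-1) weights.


nu = sum_i (n_i - 1)
nu = ((12 - 1) + (16 - 1) + (18 - 1) + (7 - 1))
nu = 11 + 15 + 17 + 6
nu = 49

49


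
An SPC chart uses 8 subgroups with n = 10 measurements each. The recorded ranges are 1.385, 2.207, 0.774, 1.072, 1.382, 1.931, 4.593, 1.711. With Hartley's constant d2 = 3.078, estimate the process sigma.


R_bar = (1.385 + 2.207 + 0.774 + 1.072 + 1.382 + 1.931 + 4.593 + 1.711) / 8
R_bar = 15.055 / 8 = 1.881875
sigma_hat = R_bar / d2 = 1.881875 / 3.078 = 0.6114

0.6114


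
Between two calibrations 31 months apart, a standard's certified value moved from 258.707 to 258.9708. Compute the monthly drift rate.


rate = (v2 - v1) / months
= (258.9708 - 258.707) / 31
= 0.2638 / 31
= 0.0085

0.0085


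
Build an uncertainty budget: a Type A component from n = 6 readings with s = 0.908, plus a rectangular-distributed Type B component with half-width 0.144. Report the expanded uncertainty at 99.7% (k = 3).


u_A = s / sqrt(n) = 0.908 / sqrt(6) = 0.37068945
u_B = half_width / sqrt(3) = 0.144 / sqrt(3) = 0.083138439
uc = sqrt(u_A^2 + u_B^2) = sqrt(0.37068945^2 + 0.083138439^2) = 0.37989823
U = k * uc = 3 * 0.37989823
U = 1.1397

1.1397


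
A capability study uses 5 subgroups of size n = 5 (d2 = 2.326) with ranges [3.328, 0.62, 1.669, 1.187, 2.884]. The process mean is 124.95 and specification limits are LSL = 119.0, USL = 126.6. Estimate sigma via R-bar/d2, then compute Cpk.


R_bar = (3.328 + 0.62 + 1.669 + 1.187 + 2.884) / 5 = 1.9376
sigma = R_bar / d2 = 1.9376 / 2.326 = 0.83301806
Cp = (USL - LSL)/(6*sigma) = (126.6 - 119.0)/(6*0.83301806) = 1.5206
Cpu = (126.6 - 124.95)/(3*0.83301806) = 0.6602
Cpl = (124.95 - 119.0)/(3*0.83301806) = 2.3809
Cpk = min(Cpu, Cpl) = 0.6602

0.6602


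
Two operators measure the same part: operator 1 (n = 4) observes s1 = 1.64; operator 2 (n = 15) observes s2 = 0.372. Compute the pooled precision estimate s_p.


s_p = sqrt(((n1-1)*s1^2 + (n2-1)*s2^2) / (n1+n2-2))
numerator = (4-1)*1.64^2 + (15-1)*0.372^2 = 8.0688 + 1.937376 = 10.006176
denominator = 4 + 15 - 2 = 17
s_p^2 = 10.006176 / 17 = 0.58859859
s_p = sqrt(0.58859859) = 0.7672

0.7672


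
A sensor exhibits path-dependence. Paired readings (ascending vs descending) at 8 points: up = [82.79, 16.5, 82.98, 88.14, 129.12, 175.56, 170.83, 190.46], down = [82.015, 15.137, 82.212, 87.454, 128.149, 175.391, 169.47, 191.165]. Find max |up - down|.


|82.79 - 82.015| = 0.7750
|16.5 - 15.137| = 1.3630
|82.98 - 82.212| = 0.7680
|88.14 - 87.454| = 0.6860
|129.12 - 128.149| = 0.9710
|175.56 - 175.391| = 0.1690
|170.83 - 169.47| = 1.3600
|190.46 - 191.165| = 0.7050
hysteresis = max(diffs) = 1.3630

1.3630


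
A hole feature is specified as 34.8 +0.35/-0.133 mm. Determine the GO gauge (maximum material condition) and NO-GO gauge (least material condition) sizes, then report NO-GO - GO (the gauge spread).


GO = nominal - lower_tol (smallest hole = maximum material condition)
GO = 34.8 - 0.133 = 34.667
NO-GO = nominal + upper_tol (largest hole = least material condition)
NO-GO = 34.8 + 0.35 = 35.15
spread = NO-GO - GO = 35.15 - 34.667 = 0.4830

0.4830


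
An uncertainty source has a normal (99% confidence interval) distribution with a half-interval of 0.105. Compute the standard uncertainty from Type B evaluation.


u_B = half_width / 2.576
u_B = 0.105 / 2.576
u_B = 0.0408

0.0408


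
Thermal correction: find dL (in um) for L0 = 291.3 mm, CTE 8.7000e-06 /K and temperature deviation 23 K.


dL = L * alpha * dT
= 291.3 * 8.7000e-06 * 23
= 0.0582891 mm
dL_um = 0.0582891 * 1000 = 58.2891 um

58.2891


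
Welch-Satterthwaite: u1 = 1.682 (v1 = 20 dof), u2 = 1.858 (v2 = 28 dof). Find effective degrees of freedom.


uc = sqrt(u1^2 + u2^2) = sqrt(1.682^2 + 1.858^2) = 2.5062498
v_eff = uc^4 / (u1^4/v1 + u2^4/v2)
= 2.5062498^4 / (1.682^4/20 + 1.858^4/28)
= 39.45458 / 0.82581985
v_eff = 47.7763

47.7763


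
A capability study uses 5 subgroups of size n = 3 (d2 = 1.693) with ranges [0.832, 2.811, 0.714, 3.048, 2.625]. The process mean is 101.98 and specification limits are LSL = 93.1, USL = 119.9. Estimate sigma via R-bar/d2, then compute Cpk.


R_bar = (0.832 + 2.811 + 0.714 + 3.048 + 2.625) / 5 = 2.006
sigma = R_bar / d2 = 2.006 / 1.693 = 1.1848789
Cp = (USL - LSL)/(6*sigma) = (119.9 - 93.1)/(6*1.1848789) = 3.7697
Cpu = (119.9 - 101.98)/(3*1.1848789) = 5.0413
Cpl = (101.98 - 93.1)/(3*1.1848789) = 2.4981
Cpk = min(Cpu, Cpl) = 2.4981

2.4981


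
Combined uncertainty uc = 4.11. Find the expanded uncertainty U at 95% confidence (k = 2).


U = k * uc
U = 2 * 4.11
U = 8.2200

8.2200


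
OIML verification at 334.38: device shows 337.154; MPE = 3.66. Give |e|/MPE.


e = indication - reference = 337.154 - 334.38 = 2.7740
|e| = 2.7740
ratio = |e| / MPE = 2.7740 / 3.66
ratio = 0.7579

0.7579


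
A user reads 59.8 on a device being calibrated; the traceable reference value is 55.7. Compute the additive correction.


Correction = standard - reading
= 55.7 - 59.8
= -4.1000

-4.1000


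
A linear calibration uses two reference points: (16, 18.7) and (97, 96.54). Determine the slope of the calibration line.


slope = (y2 - y1) / (x2 - x1)
= (96.54 - 18.7) / (97 - 16)
= 77.8400 / 81
= 0.9610

0.9610


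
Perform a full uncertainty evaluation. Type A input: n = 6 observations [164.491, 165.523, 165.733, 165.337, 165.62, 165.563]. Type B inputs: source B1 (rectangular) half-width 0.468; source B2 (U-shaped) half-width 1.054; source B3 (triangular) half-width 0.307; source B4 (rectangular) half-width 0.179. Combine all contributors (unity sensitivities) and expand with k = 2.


mean = (164.491 + 165.523 + 165.733 + 165.337 + 165.62 + 165.563) / 6 = 165.3778333
s = sqrt(sum((x - mean)^2)/(n-1)) = 0.45349506
u_A = s / sqrt(n) = 0.45349506 / sqrt(6) = 0.18513858
u_B1 = 0.468 / sqrt(3) = 0.27019993
u_B2 = 1.054 / sqrt(2) = 0.74529055
u_B3 = 0.307 / sqrt(6) = 0.12533223
u_B4 = 0.179 / sqrt(3) = 0.1033457
uc = sqrt(0.18513858^2 + 0.27019993^2 + 0.74529055^2 + 0.12533223^2 + 0.1033457^2) = 0.83013903
U = k * uc = 2 * 0.83013903
U = 1.6603

1.6603


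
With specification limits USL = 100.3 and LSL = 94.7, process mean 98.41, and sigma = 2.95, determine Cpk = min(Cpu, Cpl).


Cpu = (USL - mean) / (3*sigma) = (100.3 - 98.41) / (3*2.95) = 0.2136
Cpl = (mean - LSL) / (3*sigma) = (98.41 - 94.7) / (3*2.95) = 0.4192
Cpk = min(Cpu, Cpl) = 0.2136

0.2136


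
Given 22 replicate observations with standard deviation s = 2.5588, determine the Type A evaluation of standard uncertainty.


u_A = s / sqrt(n)
u_A = 2.5588 / sqrt(22)
u_A = 2.5588 / 4.6904158
u_A = 0.5455

0.5455


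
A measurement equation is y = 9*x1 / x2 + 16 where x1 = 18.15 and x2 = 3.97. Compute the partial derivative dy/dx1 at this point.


y = 9*x1 / x2 + 16
dy/dx1 = 9/x2
Evaluate at x2 = 3.97: c1 = 9 / 3.97
c1 = 2.2670

2.2670


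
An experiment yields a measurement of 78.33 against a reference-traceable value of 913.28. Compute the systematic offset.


Systematic error = measured - true
= 78.33 - 913.28
= -834.9500

-834.9500


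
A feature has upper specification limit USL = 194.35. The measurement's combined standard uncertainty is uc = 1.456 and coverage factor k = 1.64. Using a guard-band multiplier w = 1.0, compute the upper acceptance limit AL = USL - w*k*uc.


U = k * uc = 1.64 * 1.456 = 2.38784
guard band g = w * U = 1.0 * 2.38784 = 2.38784
AL = USL - g = 194.35 - 2.38784
AL = 191.9622

191.9622


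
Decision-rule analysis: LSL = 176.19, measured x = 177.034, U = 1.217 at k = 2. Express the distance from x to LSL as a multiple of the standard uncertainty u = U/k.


u = U / k = 1.217 / 2 = 0.6085
margin = |LSL - x| = |176.19 - 177.034| = 0.844
z = margin / u = 0.844 / 0.6085
z = 1.3870

1.3870


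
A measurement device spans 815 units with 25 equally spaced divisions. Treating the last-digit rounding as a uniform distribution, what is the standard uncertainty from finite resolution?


resolution = range / divisions
resolution = 815 / 25 = 32.6
u_res = resolution / (2*sqrt(3))
u_res = 32.6 / 3.4641016
u_res = 9.4108

9.4108


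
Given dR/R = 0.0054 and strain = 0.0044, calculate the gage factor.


GF = (dR/R) / epsilon
= 0.0054 / 0.0044
= 1.2273

1.2273


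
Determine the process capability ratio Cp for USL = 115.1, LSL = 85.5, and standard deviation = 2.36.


Cp = (USL - LSL) / (6 * sigma)
= (115.1 - 85.5) / (6 * 2.36)
= 29.6000 / 14.1600
= 2.0904

2.0904


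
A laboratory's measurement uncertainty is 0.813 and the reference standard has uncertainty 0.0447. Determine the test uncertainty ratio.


TUR = u_lab / u_ref
= 0.813 / 0.0447
= 18.1879

18.1879


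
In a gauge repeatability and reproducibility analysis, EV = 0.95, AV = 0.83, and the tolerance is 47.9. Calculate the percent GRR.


GRR = sqrt(EV^2 + AV^2) = sqrt(0.95^2 + 0.83^2) = 1.261507
%GRR = GRR / tol * 100 = 1.261507 / 47.9 * 100
%GRR = 2.6336

2.6336


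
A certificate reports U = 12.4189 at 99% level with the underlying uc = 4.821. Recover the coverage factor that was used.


k = U / uc
k = 12.4189 / 4.821
k = 2.576

2.576


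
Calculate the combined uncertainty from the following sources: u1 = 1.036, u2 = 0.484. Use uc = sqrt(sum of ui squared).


uc = sqrt(1.036^2 + 0.484^2)
uc = sqrt(1.307552)
uc = 1.1435

1.1435


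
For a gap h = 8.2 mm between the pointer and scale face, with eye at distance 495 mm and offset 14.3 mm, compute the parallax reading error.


error = h * offset / d
= 8.2 * 14.3 / 495
= 0.2369

0.2369


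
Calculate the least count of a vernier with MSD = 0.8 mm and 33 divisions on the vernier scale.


LC = MSD / n_div
= 0.8 / 33
= 0.0242

0.0242


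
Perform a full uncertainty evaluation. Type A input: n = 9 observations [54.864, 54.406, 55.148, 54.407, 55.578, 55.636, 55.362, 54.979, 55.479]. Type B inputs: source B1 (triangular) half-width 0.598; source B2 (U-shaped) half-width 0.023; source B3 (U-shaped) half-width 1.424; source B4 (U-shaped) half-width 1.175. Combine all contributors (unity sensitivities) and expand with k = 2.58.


mean = (54.864 + 54.406 + 55.148 + 54.407 + 55.578 + 55.636 + 55.362 + 54.979 + 55.479) / 9 = 55.09544444
s = sqrt(sum((x - mean)^2)/(n-1)) = 0.46936183
u_A = s / sqrt(n) = 0.46936183 / sqrt(9) = 0.15645394
u_B1 = 0.598 / sqrt(6) = 0.24413248
u_B2 = 0.023 / sqrt(2) = 0.016263456
u_B3 = 1.424 / sqrt(2) = 1.0069201
u_B4 = 1.175 / sqrt(2) = 0.83085047
uc = sqrt(0.15645394^2 + 0.24413248^2 + 0.016263456^2 + 1.0069201^2 + 0.83085047^2) = 1.3373644
U = k * uc = 2.58 * 1.3373644
U = 3.4504

3.4504


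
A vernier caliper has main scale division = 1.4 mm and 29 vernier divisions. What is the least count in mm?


LC = MSD / n_div
= 1.4 / 29
= 0.0483

0.0483


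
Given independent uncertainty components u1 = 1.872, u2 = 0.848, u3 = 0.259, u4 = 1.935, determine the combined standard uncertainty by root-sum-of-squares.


uc = sqrt(1.872^2 + 0.848^2 + 0.259^2 + 1.935^2)
uc = sqrt(8.034794)
uc = 2.8346

2.8346


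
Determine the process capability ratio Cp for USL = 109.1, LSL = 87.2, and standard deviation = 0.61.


Cp = (USL - LSL) / (6 * sigma)
= (109.1 - 87.2) / (6 * 0.61)
= 21.9000 / 3.6600
= 5.9836

5.9836


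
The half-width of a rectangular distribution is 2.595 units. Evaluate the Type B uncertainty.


u_B = half_width / sqrt(3)
u_B = 2.595 / 1.7320508
u_B = 1.4982

1.4982


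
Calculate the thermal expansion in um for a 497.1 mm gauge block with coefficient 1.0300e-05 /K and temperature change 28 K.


dL = L * alpha * dT
= 497.1 * 1.0300e-05 * 28
= 0.1433636 mm
dL_um = 0.1433636 * 1000 = 143.3636 um

143.3636


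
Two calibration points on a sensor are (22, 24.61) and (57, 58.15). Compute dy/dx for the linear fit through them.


slope = (y2 - y1) / (x2 - x1)
= (58.15 - 24.61) / (57 - 22)
= 33.5400 / 35
= 0.9583

0.9583


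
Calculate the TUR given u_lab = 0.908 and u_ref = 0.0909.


TUR = u_lab / u_ref
= 0.908 / 0.0909
= 9.9890

9.9890


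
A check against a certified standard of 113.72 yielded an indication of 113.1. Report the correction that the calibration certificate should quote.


Correction = standard - reading
= 113.72 - 113.1
= 0.6200

0.6200


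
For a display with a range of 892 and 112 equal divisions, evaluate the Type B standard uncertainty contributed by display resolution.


resolution = range / divisions
resolution = 892 / 112 = 7.9642857
u_res = resolution / (2*sqrt(3))
u_res = 7.9642857 / 3.4641016
u_res = 2.2991

2.2991


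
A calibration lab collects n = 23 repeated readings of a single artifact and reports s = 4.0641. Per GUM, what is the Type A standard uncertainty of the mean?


u_A = s / sqrt(n)
u_A = 4.0641 / sqrt(23)
u_A = 4.0641 / 4.7958315
u_A = 0.8474

0.8474


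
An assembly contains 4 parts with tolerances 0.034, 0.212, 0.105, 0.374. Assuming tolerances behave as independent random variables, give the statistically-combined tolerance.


RSS = sqrt(0.034^2 + 0.212^2 + 0.105^2 + 0.374^2)
= sqrt(0.197001)
= 0.4438

0.4438


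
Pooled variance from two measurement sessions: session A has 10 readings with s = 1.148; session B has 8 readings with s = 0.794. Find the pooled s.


s_p = sqrt(((n1-1)*s1^2 + (n2-1)*s2^2) / (n1+n2-2))
numerator = (10-1)*1.148^2 + (8-1)*0.794^2 = 11.861136 + 4.413052 = 16.274188
denominator = 10 + 8 - 2 = 16
s_p^2 = 16.274188 / 16 = 1.0171367
s_p = sqrt(1.0171367) = 1.0085

1.0085


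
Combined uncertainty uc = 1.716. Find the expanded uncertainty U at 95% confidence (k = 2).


U = k * uc
U = 2 * 1.716
U = 3.4320

3.4320


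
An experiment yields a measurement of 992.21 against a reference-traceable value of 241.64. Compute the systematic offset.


Systematic error = measured - true
= 992.21 - 241.64
= 750.5700

750.5700


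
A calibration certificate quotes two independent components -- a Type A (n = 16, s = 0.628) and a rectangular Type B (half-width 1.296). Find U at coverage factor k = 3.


u_A = s / sqrt(n) = 0.628 / sqrt(16) = 0.157
u_B = half_width / sqrt(3) = 1.296 / sqrt(3) = 0.74824595
uc = sqrt(u_A^2 + u_B^2) = sqrt(0.157^2 + 0.74824595^2) = 0.76453973
U = k * uc = 3 * 0.76453973
U = 2.2936

2.2936


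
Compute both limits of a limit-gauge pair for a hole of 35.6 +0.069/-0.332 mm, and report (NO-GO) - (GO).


GO = nominal - lower_tol (smallest hole = maximum material condition)
GO = 35.6 - 0.332 = 35.268
NO-GO = nominal + upper_tol (largest hole = least material condition)
NO-GO = 35.6 + 0.069 = 35.669
spread = NO-GO - GO = 35.669 - 35.268 = 0.4010

0.4010


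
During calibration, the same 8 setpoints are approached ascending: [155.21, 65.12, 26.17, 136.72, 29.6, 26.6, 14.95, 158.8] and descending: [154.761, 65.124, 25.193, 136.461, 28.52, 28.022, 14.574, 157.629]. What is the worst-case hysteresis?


|155.21 - 154.761| = 0.4490
|65.12 - 65.124| = 0.0040
|26.17 - 25.193| = 0.9770
|136.72 - 136.461| = 0.2590
|29.6 - 28.52| = 1.0800
|26.6 - 28.022| = 1.4220
|14.95 - 14.574| = 0.3760
|158.8 - 157.629| = 1.1710
hysteresis = max(diffs) = 1.4220

1.4220


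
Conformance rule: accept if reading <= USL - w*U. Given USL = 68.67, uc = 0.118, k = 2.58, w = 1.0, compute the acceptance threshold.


U = k * uc = 2.58 * 0.118 = 0.30444
guard band g = w * U = 1.0 * 0.30444 = 0.30444
AL = USL - g = 68.67 - 0.30444
AL = 68.3656

68.3656


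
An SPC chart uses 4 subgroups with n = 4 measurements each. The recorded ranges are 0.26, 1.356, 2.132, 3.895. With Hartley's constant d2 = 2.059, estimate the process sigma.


R_bar = (0.26 + 1.356 + 2.132 + 3.895) / 4
R_bar = 7.643 / 4 = 1.91075
sigma_hat = R_bar / d2 = 1.91075 / 2.059 = 0.9280

0.9280


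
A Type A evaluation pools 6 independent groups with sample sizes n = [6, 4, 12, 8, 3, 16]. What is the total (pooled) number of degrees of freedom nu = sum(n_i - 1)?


nu = sum_i (n_i - 1)
nu = ((6 - 1) + (4 - 1) + (12 - 1) + (8 - 1) + (3 - 1) + (16 - 1))
nu = 5 + 3 + 11 + 7 + 2 + 15
nu = 43

43


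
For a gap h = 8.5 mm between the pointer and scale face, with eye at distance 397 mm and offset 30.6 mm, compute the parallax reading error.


error = h * offset / d
= 8.5 * 30.6 / 397
= 0.6552

0.6552


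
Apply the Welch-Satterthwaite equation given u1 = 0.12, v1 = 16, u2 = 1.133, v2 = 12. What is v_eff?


uc = sqrt(u1^2 + u2^2) = sqrt(0.12^2 + 1.133^2) = 1.1393371
v_eff = uc^4 / (u1^4/v1 + u2^4/v2)
= 1.1393371^4 / (0.12^4/16 + 1.133^4/12)
= 1.6850351 / 0.13733441
v_eff = 12.2696

12.2696


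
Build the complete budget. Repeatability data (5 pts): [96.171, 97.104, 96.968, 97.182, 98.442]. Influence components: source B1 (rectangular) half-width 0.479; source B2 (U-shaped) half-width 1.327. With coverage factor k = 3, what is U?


mean = (96.171 + 97.104 + 96.968 + 97.182 + 98.442) / 5 = 97.1734
s = sqrt(sum((x - mean)^2)/(n-1)) = 0.81566402
u_A = s / sqrt(n) = 0.81566402 / sqrt(5) = 0.36477604
u_B1 = 0.479 / sqrt(3) = 0.27655078
u_B2 = 1.327 / sqrt(2) = 0.9383307
uc = sqrt(0.36477604^2 + 0.27655078^2 + 0.9383307^2) = 1.0440337
U = k * uc = 3 * 1.0440337
U = 3.1321

3.1321


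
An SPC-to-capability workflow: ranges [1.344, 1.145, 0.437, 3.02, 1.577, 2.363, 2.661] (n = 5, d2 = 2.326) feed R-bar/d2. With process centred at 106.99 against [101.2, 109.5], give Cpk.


R_bar = (1.344 + 1.145 + 0.437 + 3.02 + 1.577 + 2.363 + 2.661) / 7 = 1.7924286
sigma = R_bar / d2 = 1.7924286 / 2.326 = 0.77060559
Cp = (USL - LSL)/(6*sigma) = (109.5 - 101.2)/(6*0.77060559) = 1.7951
Cpu = (109.5 - 106.99)/(3*0.77060559) = 1.0857
Cpl = (106.99 - 101.2)/(3*0.77060559) = 2.5045
Cpk = min(Cpu, Cpl) = 1.0857

1.0857


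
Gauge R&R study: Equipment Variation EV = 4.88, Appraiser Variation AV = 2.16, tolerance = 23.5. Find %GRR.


GRR = sqrt(EV^2 + AV^2) = sqrt(4.88^2 + 2.16^2) = 5.3366656
%GRR = GRR / tol * 100 = 5.3366656 / 23.5 * 100
%GRR = 22.7092

22.7092


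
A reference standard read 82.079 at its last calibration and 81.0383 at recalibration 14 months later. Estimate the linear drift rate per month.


rate = (v2 - v1) / months
= (81.0383 - 82.079) / 14
= -1.0407 / 14
= -0.0743

-0.0743


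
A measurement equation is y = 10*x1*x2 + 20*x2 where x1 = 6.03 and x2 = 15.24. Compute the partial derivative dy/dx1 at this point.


y = 10*x1*x2 + 20*x2
dy/dx1 = 10*x2
Evaluate at x2 = 15.24: c1 = 10 * 15.24
c1 = 152.4000

152.4000


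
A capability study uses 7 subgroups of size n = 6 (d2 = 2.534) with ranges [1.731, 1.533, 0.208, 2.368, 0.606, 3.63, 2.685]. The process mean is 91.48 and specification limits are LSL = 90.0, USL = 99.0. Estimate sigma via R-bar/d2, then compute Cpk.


R_bar = (1.731 + 1.533 + 0.208 + 2.368 + 0.606 + 3.63 + 2.685) / 7 = 1.823
sigma = R_bar / d2 = 1.823 / 2.534 = 0.71941594
Cp = (USL - LSL)/(6*sigma) = (99.0 - 90.0)/(6*0.71941594) = 2.0850
Cpu = (99.0 - 91.48)/(3*0.71941594) = 3.4843
Cpl = (91.48 - 90.0)/(3*0.71941594) = 0.6857
Cpk = min(Cpu, Cpl) = 0.6857

0.6857


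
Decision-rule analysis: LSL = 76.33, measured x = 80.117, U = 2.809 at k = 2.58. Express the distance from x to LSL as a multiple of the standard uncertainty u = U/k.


u = U / k = 2.809 / 2.58 = 1.0887597
margin = |LSL - x| = |76.33 - 80.117| = 3.787
z = margin / u = 3.787 / 1.0887597
z = 3.4783

3.4783


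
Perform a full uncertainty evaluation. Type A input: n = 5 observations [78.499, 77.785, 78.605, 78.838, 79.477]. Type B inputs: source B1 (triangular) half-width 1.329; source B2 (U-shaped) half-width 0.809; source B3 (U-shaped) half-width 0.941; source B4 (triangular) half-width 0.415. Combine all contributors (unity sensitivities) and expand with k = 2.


mean = (78.499 + 77.785 + 78.605 + 78.838 + 79.477) / 5 = 78.6408
s = sqrt(sum((x - mean)^2)/(n-1)) = 0.61071696
u_A = s / sqrt(n) = 0.61071696 / sqrt(5) = 0.27312093
u_B1 = 1.329 / sqrt(6) = 0.54256198
u_B2 = 0.809 / sqrt(2) = 0.57204939
u_B3 = 0.941 / sqrt(2) = 0.66538748
u_B4 = 0.415 / sqrt(6) = 0.16942304
uc = sqrt(0.27312093^2 + 0.54256198^2 + 0.57204939^2 + 0.66538748^2 + 0.16942304^2) = 1.0805803
U = k * uc = 2 * 1.0805803
U = 2.1612

2.1612


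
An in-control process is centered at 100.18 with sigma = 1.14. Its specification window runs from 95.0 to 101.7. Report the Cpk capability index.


Cpu = (USL - mean) / (3*sigma) = (101.7 - 100.18) / (3*1.14) = 0.4444
Cpl = (mean - LSL) / (3*sigma) = (100.18 - 95.0) / (3*1.14) = 1.5146
Cpk = min(Cpu, Cpl) = 0.4444

0.4444


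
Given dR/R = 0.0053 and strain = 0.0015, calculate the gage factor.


GF = (dR/R) / epsilon
= 0.0053 / 0.0015
= 3.5333

3.5333


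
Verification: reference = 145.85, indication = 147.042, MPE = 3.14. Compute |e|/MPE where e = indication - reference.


e = indication - reference = 147.042 - 145.85 = 1.1920
|e| = 1.1920
ratio = |e| / MPE = 1.1920 / 3.14
ratio = 0.3796

0.3796


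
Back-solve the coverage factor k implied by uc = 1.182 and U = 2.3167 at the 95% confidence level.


k = U / uc
k = 2.3167 / 1.182
k = 1.96

1.96


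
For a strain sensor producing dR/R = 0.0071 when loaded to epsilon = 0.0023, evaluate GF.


GF = (dR/R) / epsilon
= 0.0071 / 0.0023
= 3.0870

3.0870


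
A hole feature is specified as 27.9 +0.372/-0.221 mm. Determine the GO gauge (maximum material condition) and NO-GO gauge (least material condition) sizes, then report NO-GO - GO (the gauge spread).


GO = nominal - lower_tol (smallest hole = maximum material condition)
GO = 27.9 - 0.221 = 27.679
NO-GO = nominal + upper_tol (largest hole = least material condition)
NO-GO = 27.9 + 0.372 = 28.272
spread = NO-GO - GO = 28.272 - 27.679 = 0.5930

0.5930


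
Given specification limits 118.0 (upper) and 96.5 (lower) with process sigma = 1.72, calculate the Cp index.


Cp = (USL - LSL) / (6 * sigma)
= (118.0 - 96.5) / (6 * 1.72)
= 21.5000 / 10.3200
= 2.0833

2.0833


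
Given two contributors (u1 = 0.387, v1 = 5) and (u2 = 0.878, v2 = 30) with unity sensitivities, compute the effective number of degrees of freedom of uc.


uc = sqrt(u1^2 + u2^2) = sqrt(0.387^2 + 0.878^2) = 0.95950664
v_eff = uc^4 / (u1^4/v1 + u2^4/v2)
= 0.95950664^4 / (0.387^4/5 + 0.878^4/30)
= 0.84760193 / 0.024294889
v_eff = 34.8881

34.8881


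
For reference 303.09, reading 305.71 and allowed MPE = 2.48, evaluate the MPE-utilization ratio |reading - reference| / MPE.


e = indication - reference = 305.71 - 303.09 = 2.6200
|e| = 2.6200
ratio = |e| / MPE = 2.6200 / 2.48
ratio = 1.0565

1.0565


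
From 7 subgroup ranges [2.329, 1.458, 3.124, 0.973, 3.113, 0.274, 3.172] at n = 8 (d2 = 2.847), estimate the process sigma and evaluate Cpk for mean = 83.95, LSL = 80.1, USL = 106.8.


R_bar = (2.329 + 1.458 + 3.124 + 0.973 + 3.113 + 0.274 + 3.172) / 7 = 2.0632857
sigma = R_bar / d2 = 2.0632857 / 2.847 = 0.72472276
Cp = (USL - LSL)/(6*sigma) = (106.8 - 80.1)/(6*0.72472276) = 6.1403
Cpu = (106.8 - 83.95)/(3*0.72472276) = 10.5098
Cpl = (83.95 - 80.1)/(3*0.72472276) = 1.7708
Cpk = min(Cpu, Cpl) = 1.7708

1.7708


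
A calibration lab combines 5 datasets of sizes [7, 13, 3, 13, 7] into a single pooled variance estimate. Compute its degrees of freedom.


nu = sum_i (n_i - 1)
nu = ((7 - 1) + (13 - 1) + (3 - 1) + (13 - 1) + (7 - 1))
nu = 6 + 12 + 2 + 12 + 6
nu = 38

38


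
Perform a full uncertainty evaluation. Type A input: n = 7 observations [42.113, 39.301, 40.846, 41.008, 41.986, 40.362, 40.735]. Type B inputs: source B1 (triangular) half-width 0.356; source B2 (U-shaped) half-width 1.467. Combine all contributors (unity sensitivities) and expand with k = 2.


mean = (42.113 + 39.301 + 40.846 + 41.008 + 41.986 + 40.362 + 40.735) / 7 = 40.90728571
s = sqrt(sum((x - mean)^2)/(n-1)) = 0.96076735
u_A = s / sqrt(n) = 0.96076735 / sqrt(7) = 0.36313593
u_B1 = 0.356 / sqrt(6) = 0.14533639
u_B2 = 1.467 / sqrt(2) = 1.0373256
uc = sqrt(0.36313593^2 + 0.14533639^2 + 1.0373256^2) = 1.1086184
U = k * uc = 2 * 1.1086184
U = 2.2172

2.2172


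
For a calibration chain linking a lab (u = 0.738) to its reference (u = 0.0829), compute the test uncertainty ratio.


TUR = u_lab / u_ref
= 0.738 / 0.0829
= 8.9023

8.9023


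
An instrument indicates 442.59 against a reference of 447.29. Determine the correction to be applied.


Correction = standard - reading
= 447.29 - 442.59
= 4.7000

4.7000


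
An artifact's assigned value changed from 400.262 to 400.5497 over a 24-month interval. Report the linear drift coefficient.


rate = (v2 - v1) / months
= (400.5497 - 400.262) / 24
= 0.2877 / 24
= 0.0120

0.0120
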